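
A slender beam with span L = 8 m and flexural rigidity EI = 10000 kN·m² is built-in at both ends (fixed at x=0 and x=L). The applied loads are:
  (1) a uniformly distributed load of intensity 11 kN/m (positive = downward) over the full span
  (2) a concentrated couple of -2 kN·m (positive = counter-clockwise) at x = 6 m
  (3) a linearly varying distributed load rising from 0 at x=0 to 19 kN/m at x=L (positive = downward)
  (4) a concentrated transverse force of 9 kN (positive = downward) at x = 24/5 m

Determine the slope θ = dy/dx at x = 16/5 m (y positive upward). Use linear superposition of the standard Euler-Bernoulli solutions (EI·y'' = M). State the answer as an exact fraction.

θ(16/5) = -80021/15625000 rad

Load 1 — uniform load w=11 kN/m over full span:
  θ_1 = -wx(L-x)(L-2x)/(12EI) = -11·(16/5)·(8-(16/5))·(8-2·(16/5))/(12·10000) = -176/78125 rad
Load 2 — applied couple M₀=-2 kN·m at a=6 m (b=L-a=2):
  θ_2 = (R_Ax²/2 - M_Ax)/EI  [x≤a] with R_A=-9/32, M_A=-5/8 = ((-9/32)·(16/5)²/2 - (-5/8)·(16/5))/10000 = 7/125000 rad
Load 3 — triangular load w₀=19 kN/m (0→w₀ over full span):
  θ_3 = -w₀(2x(L-x)(L-2x)(x+2L)+x²(L-x)²)/(120LEI) = -19·(2·(16/5)·(8-(16/5))·(8-2·(16/5))·((16/5)+2·8)+(16/5)²·(8-(16/5))²)/(120·8·10000) = -912/390625 rad
Load 4 — point force P=9 kN at a=24/5 m (b=L-a=16/5):
  θ_4 = -Pb²x(2aL-(3a+b)x)/(2L³EI)  [x≤a] = -9·(16/5)²·(16/5)·(2·(24/5)·8-(3·(24/5)+(16/5))·(16/5))/(2·8³·10000) = -1152/1953125 rad
Superposition: θ = Σ θ_i = -80021/15625000 rad ≈ -0.005121 rad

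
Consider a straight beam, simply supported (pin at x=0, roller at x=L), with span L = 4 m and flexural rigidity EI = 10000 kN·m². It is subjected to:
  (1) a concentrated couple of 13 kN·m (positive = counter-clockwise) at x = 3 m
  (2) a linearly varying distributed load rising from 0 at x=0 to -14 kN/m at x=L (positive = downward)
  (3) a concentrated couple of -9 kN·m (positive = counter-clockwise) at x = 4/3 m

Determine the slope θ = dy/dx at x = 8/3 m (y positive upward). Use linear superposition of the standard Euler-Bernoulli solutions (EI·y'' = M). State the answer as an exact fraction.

Load 1 — applied couple M₀=13 kN·m at a=3 m (b=L-a=1):
  θ_1 = (M₀x²/(2L)+C₁)/EI  [x≤a] with C₁=M₀(3b²-L²)/(6L)=-169/24 = (13·(8/3)²/(2·4)+(-169/24))/10000 = 13/28800 rad
Load 2 — triangular load w₀=-14 kN/m (0→w₀ over full span):
  θ_2 = -w₀(7L⁴-30L²x²+15x⁴)/(360LEI) = -(-14)·(7·4⁴-30·4²·(8/3)²+15·(8/3)⁴)/(360·4·10000) = -637/759375 rad
Load 3 — applied couple M₀=-9 kN·m at a=4/3 m (b=L-a=8/3):
  θ_3 = (M₀x²/(2L)-M₀(x-a)+C₁)/EI  [x>a] with C₁=M₀(3b²-L²)/(6L)=-2 = ((-9)·(8/3)²/(2·4)-(-9)·((8/3)-(4/3))+(-2))/10000 = 1/5000 rad
Superposition: θ = Σ θ_i = -18221/97200000 rad ≈ -0.000187 rad

θ(8/3) = -18221/97200000 rad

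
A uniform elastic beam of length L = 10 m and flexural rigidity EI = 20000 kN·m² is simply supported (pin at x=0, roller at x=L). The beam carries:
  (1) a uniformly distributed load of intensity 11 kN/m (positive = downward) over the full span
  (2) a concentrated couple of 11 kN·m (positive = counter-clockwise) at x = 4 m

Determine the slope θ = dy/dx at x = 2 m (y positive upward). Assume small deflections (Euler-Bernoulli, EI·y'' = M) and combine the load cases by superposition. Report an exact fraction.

θ(2) = -539/30000 rad

Load 1 — uniform load w=11 kN/m over full span:
  θ_1 = -w(L³-6Lx²+4x³)/(24EI) = -11·(10³-6·10·2²+4·2³)/(24·20000) = -363/20000 rad
Load 2 — applied couple M₀=11 kN·m at a=4 m (b=L-a=6):
  θ_2 = (M₀x²/(2L)+C₁)/EI  [x≤a] with C₁=M₀(3b²-L²)/(6L)=22/15 = (11·2²/(2·10)+(22/15))/20000 = 11/60000 rad
Superposition: θ = Σ θ_i = -539/30000 rad ≈ -0.017967 rad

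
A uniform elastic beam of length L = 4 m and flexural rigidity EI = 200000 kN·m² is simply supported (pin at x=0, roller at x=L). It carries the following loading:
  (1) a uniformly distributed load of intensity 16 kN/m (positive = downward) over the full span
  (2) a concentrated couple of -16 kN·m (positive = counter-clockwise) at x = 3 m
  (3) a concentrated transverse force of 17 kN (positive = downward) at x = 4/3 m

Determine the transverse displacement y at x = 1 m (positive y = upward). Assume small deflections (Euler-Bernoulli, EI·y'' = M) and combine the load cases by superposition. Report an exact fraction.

y(1) = -3637/16200000 m

Load 1 — uniform load w=16 kN/m over full span:
  y_1 = -wx(L³-2Lx²+x³)/(24EI) = -16·1·(4³-2·4·1²+1³)/(24·200000) = -19/100000 m
Load 2 — applied couple M₀=-16 kN·m at a=3 m (b=L-a=1):
  y_2 = (M₀x³/(6L)+C₁x)/EI  [x≤a] with C₁=M₀(3b²-L²)/(6L)=26/3 = ((-16)·1³/(6·4)+(26/3)·1)/200000 = 1/25000 m
Load 3 — point force P=17 kN at a=4/3 m (b=L-a=8/3):
  y_3 = -Pbx(L²-b²-x²)/(6LEI)  [x≤a] = -17·(8/3)·1·(4²-(8/3)²-1²)/(6·4·200000) = -1207/16200000 m
Superposition: y = Σ y_i = -3637/16200000 m ≈ -0.000225 m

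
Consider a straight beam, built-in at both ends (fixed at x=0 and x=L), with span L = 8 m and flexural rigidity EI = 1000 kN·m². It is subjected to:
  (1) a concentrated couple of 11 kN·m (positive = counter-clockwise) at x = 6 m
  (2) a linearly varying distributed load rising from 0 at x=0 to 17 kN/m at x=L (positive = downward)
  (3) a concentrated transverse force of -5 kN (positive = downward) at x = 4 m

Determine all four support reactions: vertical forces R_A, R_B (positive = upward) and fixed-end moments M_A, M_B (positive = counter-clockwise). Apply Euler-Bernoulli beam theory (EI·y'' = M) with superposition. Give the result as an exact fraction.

Load 1 — applied couple M₀=11 kN·m at a=6 m (b=L-a=2):
  R_A = 6M₀ab/L³ = 6·11·6·2/8³ = 99/64 kN
  M_A = M₀b(2a-b)/L² = 11·2·(2·6-2)/8² = 55/16 kN·m
  R_B = -6M₀ab/L³ = -6·11·6·2/8³ = -99/64 kN
  M_B = M₀a(2b-a)/L² = 11·6·(2·2-6)/8² = -33/16 kN·m
Load 2 — triangular load w₀=17 kN/m (0→w₀ over full span):
  R_A = 3w₀L/20 = 3·17·8/20 = 102/5 kN
  M_A = w₀L²/30 = 17·8²/30 = 544/15 kN·m
  R_B = 7w₀L/20 = 7·17·8/20 = 238/5 kN
  M_B = -w₀L²/20 = -17·8²/20 = -272/5 kN·m
Load 3 — point force P=-5 kN at a=4 m (b=L-a=4):
  R_A = Pb²(3a+b)/L³ = (-5)·4²·(3·4+4)/8³ = -5/2 kN
  M_A = Pab²/L² = (-5)·4·4²/8² = -5 kN·m
  R_B = Pa²(a+3b)/L³ = (-5)·4²·(4+3·4)/8³ = -5/2 kN
  M_B = -Pa²b/L² = -(-5)·4²·4/8² = 5 kN·m
Superposition: R_A = 6223/320 kN, M_A = 8329/240 kN·m, R_B = 13937/320 kN, M_B = -4117/80 kN·m

R_A = 6223/320 kN, M_A = 8329/240 kN·m, R_B = 13937/320 kN, M_B = -4117/80 kN·m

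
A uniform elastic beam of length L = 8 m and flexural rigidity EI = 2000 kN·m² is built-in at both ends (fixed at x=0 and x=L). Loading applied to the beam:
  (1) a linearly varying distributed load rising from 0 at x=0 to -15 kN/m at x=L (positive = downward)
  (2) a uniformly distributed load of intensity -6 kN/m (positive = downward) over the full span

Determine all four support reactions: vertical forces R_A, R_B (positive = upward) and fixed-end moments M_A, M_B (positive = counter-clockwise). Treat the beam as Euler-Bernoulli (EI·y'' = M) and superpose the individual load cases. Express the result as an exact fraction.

Load 1 — triangular load w₀=-15 kN/m (0→w₀ over full span):
  R_A = 3w₀L/20 = 3·(-15)·8/20 = -18 kN
  M_A = w₀L²/30 = (-15)·8²/30 = -32 kN·m
  R_B = 7w₀L/20 = 7·(-15)·8/20 = -42 kN
  M_B = -w₀L²/20 = -(-15)·8²/20 = 48 kN·m
Load 2 — uniform load w=-6 kN/m over full span:
  R_A = wL/2 = (-6)·8/2 = -24 kN
  M_A = wL²/12 = (-6)·8²/12 = -32 kN·m
  R_B = wL/2 = (-6)·8/2 = -24 kN
  M_B = -wL²/12 = -(-6)·8²/12 = 32 kN·m
Superposition: R_A = -42 kN, M_A = -64 kN·m, R_B = -66 kN, M_B = 80 kN·m

R_A = -42 kN, M_A = -64 kN·m, R_B = -66 kN, M_B = 80 kN·m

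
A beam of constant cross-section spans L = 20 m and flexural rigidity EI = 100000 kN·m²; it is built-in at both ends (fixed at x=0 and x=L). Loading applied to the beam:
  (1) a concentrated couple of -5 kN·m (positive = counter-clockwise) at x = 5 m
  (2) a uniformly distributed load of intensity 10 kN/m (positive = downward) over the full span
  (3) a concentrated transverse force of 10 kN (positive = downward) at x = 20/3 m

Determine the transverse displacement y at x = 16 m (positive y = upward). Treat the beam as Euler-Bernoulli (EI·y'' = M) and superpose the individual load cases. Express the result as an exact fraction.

y(16) = -292739/16200000 m

Load 1 — applied couple M₀=-5 kN·m at a=5 m (b=L-a=15):
  y_1 = (R_Ax³/6 - M_Ax²/2 - M₀(x-a)²/2)/EI  [x>a] with R_A=-9/32, M_A=15/16 = ((-9/32)·16³/6 - (15/16)·16²/2 - (-5)·(16-5)²/2)/100000 = -19/200000 m
Load 2 — uniform load w=10 kN/m over full span:
  y_2 = -wx²(L-x)²/(24EI) = -10·16²·(20-16)²/(24·100000) = -32/1875 m
Load 3 — point force P=10 kN at a=20/3 m (b=L-a=40/3):
  y_3 = -Pa²(L-x)²(3bL-(3b+a)(L-x))/(6L³EI)  [x>a] = -10·(20/3)²·(20-16)²·(3·(40/3)·20-(3·(40/3)+(20/3))·(20-16))/(6·20³·100000) = -46/50625 m
Superposition: y = Σ y_i = -292739/16200000 m ≈ -0.018070 m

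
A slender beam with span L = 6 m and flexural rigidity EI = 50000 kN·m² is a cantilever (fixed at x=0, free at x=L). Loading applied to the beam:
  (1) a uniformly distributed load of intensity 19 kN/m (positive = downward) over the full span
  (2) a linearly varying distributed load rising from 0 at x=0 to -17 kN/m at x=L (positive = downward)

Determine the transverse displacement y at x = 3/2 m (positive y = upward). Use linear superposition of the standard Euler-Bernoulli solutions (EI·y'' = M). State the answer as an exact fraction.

y(3/2) = -316521/128000000 m

Load 1 — uniform load w=19 kN/m over full span:
  y_1 = -wx²(x²-4Lx+6L²)/(24EI) = -19·(3/2)²·((3/2)²-4·6·(3/2)+6·6²)/(24·50000) = -41553/6400000 m
Load 2 — triangular load w₀=-17 kN/m (0→w₀ over full span):
  y_2 = (w₀Lx³/12-w₀L²x²/6-w₀x⁵/(120L))/EI = ((-17)·6·(3/2)³/12-(-17)·6²·(3/2)²/6-(-17)·(3/2)⁵/(120·6))/50000 = 514539/128000000 m
Superposition: y = Σ y_i = -316521/128000000 m ≈ -0.002473 m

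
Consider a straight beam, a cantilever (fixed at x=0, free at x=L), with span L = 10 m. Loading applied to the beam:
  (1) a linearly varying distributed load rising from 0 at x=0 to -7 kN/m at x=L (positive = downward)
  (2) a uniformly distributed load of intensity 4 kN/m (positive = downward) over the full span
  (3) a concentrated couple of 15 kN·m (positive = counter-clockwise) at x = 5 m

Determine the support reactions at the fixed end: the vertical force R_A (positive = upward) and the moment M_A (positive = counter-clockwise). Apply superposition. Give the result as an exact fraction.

R_A = 5 kN, M_A = -145/3 kN·m

Load 1 — triangular load w₀=-7 kN/m (0→w₀ over full span):
  R_A = w₀L/2 = (-7)·10/2 = -35 kN
  M_A = w₀L²/3 = (-7)·10²/3 = -700/3 kN·m
Load 2 — uniform load w=4 kN/m over full span:
  R_A = wL = 4·10 = 40 kN
  M_A = wL²/2 = 4·10²/2 = 200 kN·m
Load 3 — applied couple M₀=15 kN·m at a=5 m (b=L-a=5):
  R_A = 0 kN
  M_A = -M₀ = -15 kN·m
Superposition: R_A = 5 kN, M_A = -145/3 kN·m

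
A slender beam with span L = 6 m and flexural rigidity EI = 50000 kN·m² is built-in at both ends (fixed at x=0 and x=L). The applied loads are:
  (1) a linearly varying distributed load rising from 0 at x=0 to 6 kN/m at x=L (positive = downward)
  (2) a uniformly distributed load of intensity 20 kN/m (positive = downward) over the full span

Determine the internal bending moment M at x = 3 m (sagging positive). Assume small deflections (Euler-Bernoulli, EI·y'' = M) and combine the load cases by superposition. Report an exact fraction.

Load 1 — triangular load w₀=6 kN/m (0→w₀ over full span):
  M_1 = 3w₀Lx/20 - w₀L²/30 - w₀x³/(6L) = 3·6·6·3/20 - 6·6²/30 - 6·3³/(6·6) = 9/2 kN·m
Load 2 — uniform load w=20 kN/m over full span:
  M_2 = wLx/2 - wL²/12 - wx²/2 = 20·6·3/2 - 20·6²/12 - 20·3²/2 = 30 kN·m
Superposition: M = Σ M_i = 69/2 kN·m ≈ 34.500000 kN·m

M(3) = 69/2 kN·m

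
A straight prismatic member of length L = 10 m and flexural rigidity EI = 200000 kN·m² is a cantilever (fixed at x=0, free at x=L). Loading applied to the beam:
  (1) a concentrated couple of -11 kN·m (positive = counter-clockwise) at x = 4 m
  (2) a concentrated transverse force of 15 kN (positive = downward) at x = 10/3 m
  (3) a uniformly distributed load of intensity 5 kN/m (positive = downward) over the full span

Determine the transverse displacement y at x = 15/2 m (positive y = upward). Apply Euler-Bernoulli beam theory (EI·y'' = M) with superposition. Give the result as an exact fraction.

Load 1 — applied couple M₀=-11 kN·m at a=4 m (b=L-a=6):
  y_1 = M₀a(2x-a)/(2EI)  [x>a] = (-11)·4·(2·(15/2)-4)/(2·200000) = -121/100000 m
Load 2 — point force P=15 kN at a=10/3 m (b=L-a=20/3):
  y_2 = -Pa²(3x-a)/(6EI)  [x>a] = -15·(10/3)²·(3·(15/2)-(10/3))/(6·200000) = -23/8640 m
Load 3 — uniform load w=5 kN/m over full span:
  y_3 = -wx²(x²-4Lx+6L²)/(24EI) = -5·(15/2)²·((15/2)²-4·10·(15/2)+6·10²)/(24·200000) = -171/8192 m
Superposition: y = Σ y_i = -17104477/691200000 m ≈ -0.024746 m

y(15/2) = -17104477/691200000 m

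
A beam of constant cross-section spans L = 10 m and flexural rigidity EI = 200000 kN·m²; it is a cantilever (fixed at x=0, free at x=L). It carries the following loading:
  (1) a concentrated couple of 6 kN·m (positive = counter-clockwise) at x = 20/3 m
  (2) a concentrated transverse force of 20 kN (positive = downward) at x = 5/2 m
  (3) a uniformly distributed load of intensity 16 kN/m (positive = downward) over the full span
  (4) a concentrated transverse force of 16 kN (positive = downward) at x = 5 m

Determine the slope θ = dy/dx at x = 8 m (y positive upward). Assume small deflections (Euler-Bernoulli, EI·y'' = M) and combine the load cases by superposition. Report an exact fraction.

Load 1 — applied couple M₀=6 kN·m at a=20/3 m (b=L-a=10/3):
  θ_1 = M₀a/EI  [x>a] = 6·(20/3)/200000 = 1/5000 rad
Load 2 — point force P=20 kN at a=5/2 m (b=L-a=15/2):
  θ_2 = -Pa²/(2EI)  [x>a] = -20·(5/2)²/(2·200000) = -1/3200 rad
Load 3 — uniform load w=16 kN/m over full span:
  θ_3 = -wx(x²-3Lx+3L²)/(6EI) = -16·8·(8²-3·10·8+3·10²)/(6·200000) = -124/9375 rad
Load 4 — point force P=16 kN at a=5 m (b=L-a=5):
  θ_4 = -Pa²/(2EI)  [x>a] = -16·5²/(2·200000) = -1/1000 rad
Superposition: θ = Σ θ_i = -17207/1200000 rad ≈ -0.014339 rad

θ(8) = -17207/1200000 rad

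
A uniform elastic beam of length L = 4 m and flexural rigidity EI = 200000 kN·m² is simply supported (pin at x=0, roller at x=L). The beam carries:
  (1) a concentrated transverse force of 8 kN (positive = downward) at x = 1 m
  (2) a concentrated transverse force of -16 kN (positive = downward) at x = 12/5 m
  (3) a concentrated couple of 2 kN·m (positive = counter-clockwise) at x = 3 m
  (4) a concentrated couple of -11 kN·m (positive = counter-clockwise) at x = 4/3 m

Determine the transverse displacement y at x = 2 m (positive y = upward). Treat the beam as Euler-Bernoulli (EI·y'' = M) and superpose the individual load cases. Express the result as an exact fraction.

y(2) = 11687/450000000 m

Load 1 — point force P=8 kN at a=1 m (b=L-a=3):
  y_1 = -Pa(L-x)(2Lx-a²-x²)/(6LEI)  [x>a] = -8·1·(4-2)·(2·4·2-1²-2²)/(6·4·200000) = -11/300000 m
Load 2 — point force P=-16 kN at a=12/5 m (b=L-a=8/5):
  y_2 = -Pbx(L²-b²-x²)/(6LEI)  [x≤a] = -(-16)·(8/5)·2·(4²-(8/5)²-2²)/(6·4·200000) = 118/1171875 m
Load 3 — applied couple M₀=2 kN·m at a=3 m (b=L-a=1):
  y_3 = (M₀x³/(6L)+C₁x)/EI  [x≤a] with C₁=M₀(3b²-L²)/(6L)=-13/12 = (2·2³/(6·4)+(-13/12)·2)/200000 = -3/400000 m
Load 4 — applied couple M₀=-11 kN·m at a=4/3 m (b=L-a=8/3):
  y_4 = (M₀x³/(6L)-M₀(x-a)²/2+C₁x)/EI  [x>a] with C₁=M₀(3b²-L²)/(6L)=-22/9 = ((-11)·2³/(6·4)-(-11)·(2-(4/3))²/2+(-22/9)·2)/200000 = -11/360000 m
Superposition: y = Σ y_i = 11687/450000000 m ≈ 0.000026 m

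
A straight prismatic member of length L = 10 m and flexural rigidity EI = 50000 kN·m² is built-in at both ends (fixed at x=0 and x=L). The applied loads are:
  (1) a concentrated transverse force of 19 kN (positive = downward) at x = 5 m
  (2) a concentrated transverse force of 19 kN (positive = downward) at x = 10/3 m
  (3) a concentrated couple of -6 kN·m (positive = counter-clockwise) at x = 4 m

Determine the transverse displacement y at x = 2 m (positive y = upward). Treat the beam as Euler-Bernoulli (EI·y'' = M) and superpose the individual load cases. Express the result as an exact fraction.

y(2) = -1459543/1012500000 m

Load 1 — point force P=19 kN at a=5 m (b=L-a=5):
  y_1 = -Pb²x²(3aL-(3a+b)x)/(6L³EI)  [x≤a] = -19·5²·2²·(3·5·10-(3·5+5)·2)/(6·10³·50000) = -209/300000 m
Load 2 — point force P=19 kN at a=10/3 m (b=L-a=20/3):
  y_2 = -Pb²x²(3aL-(3a+b)x)/(6L³EI)  [x≤a] = -19·(20/3)²·2²·(3·(10/3)·10-(3·(10/3)+(20/3))·2)/(6·10³·50000) = -38/50625 m
Load 3 — applied couple M₀=-6 kN·m at a=4 m (b=L-a=6):
  y_3 = (R_Ax³/6 - M_Ax²/2)/EI  [x≤a] with R_A=-108/125, M_A=-18/25 = ((-108/125)·2³/6 - (-18/25)·2²/2)/50000 = 9/1562500 m
Superposition: y = Σ y_i = -1459543/1012500000 m ≈ -0.001442 m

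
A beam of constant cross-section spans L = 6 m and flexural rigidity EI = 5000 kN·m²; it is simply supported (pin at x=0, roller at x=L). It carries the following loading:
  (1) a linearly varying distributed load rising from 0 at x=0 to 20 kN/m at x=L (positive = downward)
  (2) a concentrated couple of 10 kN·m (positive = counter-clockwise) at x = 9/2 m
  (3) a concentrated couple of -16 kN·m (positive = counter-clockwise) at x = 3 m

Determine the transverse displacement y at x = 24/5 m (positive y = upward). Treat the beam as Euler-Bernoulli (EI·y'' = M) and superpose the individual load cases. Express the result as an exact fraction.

Load 1 — triangular load w₀=20 kN/m (0→w₀ over full span):
  y_1 = -w₀x(7L⁴-10L²x²+3x⁴)/(360LEI) = -20·(24/5)·(7·6⁴-10·6²·(24/5)²+3·(24/5)⁴)/(360·6·5000) = -41148/1953125 m
Load 2 — applied couple M₀=10 kN·m at a=9/2 m (b=L-a=3/2):
  y_2 = (M₀x³/(6L)-M₀(x-a)²/2+C₁x)/EI  [x>a] with C₁=M₀(3b²-L²)/(6L)=-65/8 = (10·(24/5)³/(6·6)-10·((24/5)-(9/2))²/2+(-65/8)·(24/5))/5000 = -873/500000 m
Load 3 — applied couple M₀=-16 kN·m at a=3 m (b=L-a=3):
  y_3 = (M₀x³/(6L)-M₀(x-a)²/2+C₁x)/EI  [x>a] with C₁=M₀(3b²-L²)/(6L)=4 = ((-16)·(24/5)³/(6·6)-(-16)·((24/5)-3)²/2+4·(24/5))/5000 = -63/78125 m
Superposition: y = Σ y_i = -1476261/62500000 m ≈ -0.023620 m

y(24/5) = -1476261/62500000 m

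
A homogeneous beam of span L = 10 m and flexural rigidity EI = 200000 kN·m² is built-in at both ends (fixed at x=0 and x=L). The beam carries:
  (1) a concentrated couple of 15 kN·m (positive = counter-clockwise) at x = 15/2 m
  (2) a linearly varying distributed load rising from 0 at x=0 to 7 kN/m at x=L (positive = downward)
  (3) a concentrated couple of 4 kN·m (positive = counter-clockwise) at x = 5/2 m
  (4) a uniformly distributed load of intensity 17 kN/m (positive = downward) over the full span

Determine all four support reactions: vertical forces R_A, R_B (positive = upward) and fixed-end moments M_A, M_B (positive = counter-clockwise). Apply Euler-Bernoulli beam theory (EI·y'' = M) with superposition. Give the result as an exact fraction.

R_A = 7811/80 kN, M_A = 2703/16 kN·m, R_B = 8589/80 kN, M_B = -8555/48 kN·m

Load 1 — applied couple M₀=15 kN·m at a=15/2 m (b=L-a=5/2):
  R_A = 6M₀ab/L³ = 6·15·(15/2)·(5/2)/10³ = 27/16 kN
  M_A = M₀b(2a-b)/L² = 15·(5/2)·(2·(15/2)-(5/2))/10² = 75/16 kN·m
  R_B = -6M₀ab/L³ = -6·15·(15/2)·(5/2)/10³ = -27/16 kN
  M_B = M₀a(2b-a)/L² = 15·(15/2)·(2·(5/2)-(15/2))/10² = -45/16 kN·m
Load 2 — triangular load w₀=7 kN/m (0→w₀ over full span):
  R_A = 3w₀L/20 = 3·7·10/20 = 21/2 kN
  M_A = w₀L²/30 = 7·10²/30 = 70/3 kN·m
  R_B = 7w₀L/20 = 7·7·10/20 = 49/2 kN
  M_B = -w₀L²/20 = -7·10²/20 = -35 kN·m
Load 3 — applied couple M₀=4 kN·m at a=5/2 m (b=L-a=15/2):
  R_A = 6M₀ab/L³ = 6·4·(5/2)·(15/2)/10³ = 9/20 kN
  M_A = M₀b(2a-b)/L² = 4·(15/2)·(2·(5/2)-(15/2))/10² = -3/4 kN·m
  R_B = -6M₀ab/L³ = -6·4·(5/2)·(15/2)/10³ = -9/20 kN
  M_B = M₀a(2b-a)/L² = 4·(5/2)·(2·(15/2)-(5/2))/10² = 5/4 kN·m
Load 4 — uniform load w=17 kN/m over full span:
  R_A = wL/2 = 17·10/2 = 85 kN
  M_A = wL²/12 = 17·10²/12 = 425/3 kN·m
  R_B = wL/2 = 17·10/2 = 85 kN
  M_B = -wL²/12 = -17·10²/12 = -425/3 kN·m
Superposition: R_A = 7811/80 kN, M_A = 2703/16 kN·m, R_B = 8589/80 kN, M_B = -8555/48 kN·m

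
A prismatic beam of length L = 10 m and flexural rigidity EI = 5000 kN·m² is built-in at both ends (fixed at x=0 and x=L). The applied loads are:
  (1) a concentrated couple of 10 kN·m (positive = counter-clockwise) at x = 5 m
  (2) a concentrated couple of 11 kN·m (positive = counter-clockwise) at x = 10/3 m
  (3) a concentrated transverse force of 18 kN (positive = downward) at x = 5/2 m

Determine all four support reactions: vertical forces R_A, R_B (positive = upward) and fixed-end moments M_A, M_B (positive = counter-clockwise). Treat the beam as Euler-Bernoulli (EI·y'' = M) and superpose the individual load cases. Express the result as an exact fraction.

R_A = 4357/240 kN, M_A = 445/16 kN·m, R_B = -37/240 kN, M_B = -109/48 kN·m

Load 1 — applied couple M₀=10 kN·m at a=5 m (b=L-a=5):
  R_A = 6M₀ab/L³ = 6·10·5·5/10³ = 3/2 kN
  M_A = M₀b(2a-b)/L² = 10·5·(2·5-5)/10² = 5/2 kN·m
  R_B = -6M₀ab/L³ = -6·10·5·5/10³ = -3/2 kN
  M_B = M₀a(2b-a)/L² = 10·5·(2·5-5)/10² = 5/2 kN·m
Load 2 — applied couple M₀=11 kN·m at a=10/3 m (b=L-a=20/3):
  R_A = 6M₀ab/L³ = 6·11·(10/3)·(20/3)/10³ = 22/15 kN
  M_A = M₀b(2a-b)/L² = 11·(20/3)·(2·(10/3)-(20/3))/10² = 0 kN·m
  R_B = -6M₀ab/L³ = -6·11·(10/3)·(20/3)/10³ = -22/15 kN
  M_B = M₀a(2b-a)/L² = 11·(10/3)·(2·(20/3)-(10/3))/10² = 11/3 kN·m
Load 3 — point force P=18 kN at a=5/2 m (b=L-a=15/2):
  R_A = Pb²(3a+b)/L³ = 18·(15/2)²·(3·(5/2)+(15/2))/10³ = 243/16 kN
  M_A = Pab²/L² = 18·(5/2)·(15/2)²/10² = 405/16 kN·m
  R_B = Pa²(a+3b)/L³ = 18·(5/2)²·((5/2)+3·(15/2))/10³ = 45/16 kN
  M_B = -Pa²b/L² = -18·(5/2)²·(15/2)/10² = -135/16 kN·m
Superposition: R_A = 4357/240 kN, M_A = 445/16 kN·m, R_B = -37/240 kN, M_B = -109/48 kN·m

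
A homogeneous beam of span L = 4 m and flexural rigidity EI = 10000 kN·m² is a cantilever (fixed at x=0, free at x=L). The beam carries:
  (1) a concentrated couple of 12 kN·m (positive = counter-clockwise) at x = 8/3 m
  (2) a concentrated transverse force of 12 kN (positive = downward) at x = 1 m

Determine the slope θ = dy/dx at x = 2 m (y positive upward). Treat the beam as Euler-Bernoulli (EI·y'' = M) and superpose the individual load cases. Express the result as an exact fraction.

θ(2) = 9/5000 rad

Load 1 — applied couple M₀=12 kN·m at a=8/3 m (b=L-a=4/3):
  θ_1 = M₀x/EI  [x≤a] = 12·2/10000 = 3/1250 rad
Load 2 — point force P=12 kN at a=1 m (b=L-a=3):
  θ_2 = -Pa²/(2EI)  [x>a] = -12·1²/(2·10000) = -3/5000 rad
Superposition: θ = Σ θ_i = 9/5000 rad ≈ 0.001800 rad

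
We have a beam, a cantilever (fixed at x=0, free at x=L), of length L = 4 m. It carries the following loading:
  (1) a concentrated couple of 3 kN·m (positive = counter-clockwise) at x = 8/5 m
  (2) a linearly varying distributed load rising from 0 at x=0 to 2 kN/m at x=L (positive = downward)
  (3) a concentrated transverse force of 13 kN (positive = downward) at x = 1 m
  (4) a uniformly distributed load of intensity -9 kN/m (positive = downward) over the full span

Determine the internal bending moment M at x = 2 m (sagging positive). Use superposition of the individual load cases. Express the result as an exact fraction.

M(2) = 44/3 kN·m

Load 1 — applied couple M₀=3 kN·m at a=8/5 m (b=L-a=12/5):
  M_1 = 0  [x>a] = 0 kN·m
Load 2 — triangular load w₀=2 kN/m (0→w₀ over full span):
  M_2 = w₀Lx/2 - w₀L²/3 - w₀x³/(6L) = 2·4·2/2 - 2·4²/3 - 2·2³/(6·4) = -10/3 kN·m
Load 3 — point force P=13 kN at a=1 m (b=L-a=3):
  M_3 = 0  [x>a] = 0 kN·m
Load 4 — uniform load w=-9 kN/m over full span:
  M_4 = -w(L-x)²/2 = -(-9)·(4-2)²/2 = 18 kN·m
Superposition: M = Σ M_i = 44/3 kN·m ≈ 14.666667 kN·m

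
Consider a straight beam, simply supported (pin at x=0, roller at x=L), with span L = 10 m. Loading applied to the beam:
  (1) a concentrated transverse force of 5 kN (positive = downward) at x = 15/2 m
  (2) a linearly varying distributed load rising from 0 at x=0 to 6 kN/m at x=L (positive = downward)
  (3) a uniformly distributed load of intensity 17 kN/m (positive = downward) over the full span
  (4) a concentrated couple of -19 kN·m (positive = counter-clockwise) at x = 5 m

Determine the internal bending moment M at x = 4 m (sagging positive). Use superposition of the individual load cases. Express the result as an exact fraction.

Load 1 — point force P=5 kN at a=15/2 m (b=L-a=5/2):
  M_1 = Pbx/L  [x≤a] = 5·(5/2)·4/10 = 5 kN·m
Load 2 — triangular load w₀=6 kN/m (0→w₀ over full span):
  M_2 = w₀Lx/6 - w₀x³/(6L) = 6·10·4/6 - 6·4³/(6·10) = 168/5 kN·m
Load 3 — uniform load w=17 kN/m over full span:
  M_3 = wx(L-x)/2 = 17·4·(10-4)/2 = 204 kN·m
Load 4 — applied couple M₀=-19 kN·m at a=5 m (b=L-a=5):
  M_4 = M₀x/L  [x≤a] = (-19)·4/10 = -38/5 kN·m
Superposition: M = Σ M_i = 235 kN·m ≈ 235.000000 kN·m

M(4) = 235 kN·m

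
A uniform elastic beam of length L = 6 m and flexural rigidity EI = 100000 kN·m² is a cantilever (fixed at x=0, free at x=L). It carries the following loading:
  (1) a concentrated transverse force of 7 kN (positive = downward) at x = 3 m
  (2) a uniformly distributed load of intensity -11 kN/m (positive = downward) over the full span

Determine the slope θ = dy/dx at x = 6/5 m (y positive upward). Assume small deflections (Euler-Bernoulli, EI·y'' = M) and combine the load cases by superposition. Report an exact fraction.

θ(6/5) = 5409/3125000 rad

Load 1 — point force P=7 kN at a=3 m (b=L-a=3):
  θ_1 = -Px(2a-x)/(2EI)  [x≤a] = -7·(6/5)·(2·3-(6/5))/(2·100000) = -63/312500 rad
Load 2 — uniform load w=-11 kN/m over full span:
  θ_2 = -wx(x²-3Lx+3L²)/(6EI) = -(-11)·(6/5)·((6/5)²-3·6·(6/5)+3·6²)/(6·100000) = 6039/3125000 rad
Superposition: θ = Σ θ_i = 5409/3125000 rad ≈ 0.001731 rad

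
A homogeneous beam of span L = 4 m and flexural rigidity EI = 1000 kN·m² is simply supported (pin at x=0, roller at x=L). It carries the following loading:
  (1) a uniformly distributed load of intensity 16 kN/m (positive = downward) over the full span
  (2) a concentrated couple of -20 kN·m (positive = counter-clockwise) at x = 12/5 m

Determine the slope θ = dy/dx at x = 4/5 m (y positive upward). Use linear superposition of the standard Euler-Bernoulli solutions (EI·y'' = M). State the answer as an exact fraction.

Load 1 — uniform load w=16 kN/m over full span:
  θ_1 = -w(L³-6Lx²+4x³)/(24EI) = -16·(4³-6·4·(4/5)²+4·(4/5)³)/(24·1000) = -528/15625 rad
Load 2 — applied couple M₀=-20 kN·m at a=12/5 m (b=L-a=8/5):
  θ_2 = (M₀x²/(2L)+C₁)/EI  [x≤a] with C₁=M₀(3b²-L²)/(6L)=104/15 = ((-20)·(4/5)²/(2·4)+(104/15))/1000 = 2/375 rad
Superposition: θ = Σ θ_i = -1334/46875 rad ≈ -0.028459 rad

θ(4/5) = -1334/46875 rad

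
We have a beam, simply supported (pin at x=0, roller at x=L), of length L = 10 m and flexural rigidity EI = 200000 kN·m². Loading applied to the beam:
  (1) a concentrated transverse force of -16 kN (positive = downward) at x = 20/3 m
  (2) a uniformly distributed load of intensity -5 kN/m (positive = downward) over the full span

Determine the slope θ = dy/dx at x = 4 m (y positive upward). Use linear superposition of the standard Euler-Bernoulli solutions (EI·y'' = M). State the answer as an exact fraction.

θ(4) = 7939/16200000 rad

Load 1 — point force P=-16 kN at a=20/3 m (b=L-a=10/3):
  θ_1 = -Pb(L²-b²-3x²)/(6LEI)  [x≤a] = -(-16)·(10/3)·(10²-(10/3)²-3·4²)/(6·10·200000) = 46/253125 rad
Load 2 — uniform load w=-5 kN/m over full span:
  θ_2 = -w(L³-6Lx²+4x³)/(24EI) = -(-5)·(10³-6·10·4²+4·4³)/(24·200000) = 37/120000 rad
Superposition: θ = Σ θ_i = 7939/16200000 rad ≈ 0.000490 rad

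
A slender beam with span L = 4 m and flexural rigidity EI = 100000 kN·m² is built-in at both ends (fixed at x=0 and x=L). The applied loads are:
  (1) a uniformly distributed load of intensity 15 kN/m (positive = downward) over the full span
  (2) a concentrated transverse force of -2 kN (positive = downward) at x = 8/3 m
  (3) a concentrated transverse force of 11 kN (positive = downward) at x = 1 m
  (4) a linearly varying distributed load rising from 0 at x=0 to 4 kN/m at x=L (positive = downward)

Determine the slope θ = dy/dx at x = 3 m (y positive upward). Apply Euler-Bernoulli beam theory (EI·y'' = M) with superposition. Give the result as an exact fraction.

θ(3) = 26737/288000000 rad

Load 1 — uniform load w=15 kN/m over full span:
  θ_1 = -wx(L-x)(L-2x)/(12EI) = -15·3·(4-3)·(4-2·3)/(12·100000) = 3/40000 rad
Load 2 — point force P=-2 kN at a=8/3 m (b=L-a=4/3):
  θ_2 = Pa²(L-x)(2bL-(3b+a)(L-x))/(2L³EI)  [x>a] = (-2)·(8/3)²·(4-3)·(2·(4/3)·4-(3·(4/3)+(8/3))·(4-3))/(2·4³·100000) = -1/225000 rad
Load 3 — point force P=11 kN at a=1 m (b=L-a=3):
  θ_3 = Pa²(L-x)(2bL-(3b+a)(L-x))/(2L³EI)  [x>a] = 11·1²·(4-3)·(2·3·4-(3·3+1)·(4-3))/(2·4³·100000) = 77/6400000 rad
Load 4 — triangular load w₀=4 kN/m (0→w₀ over full span):
  θ_4 = -w₀(2x(L-x)(L-2x)(x+2L)+x²(L-x)²)/(120LEI) = -4·(2·3·(4-3)·(4-2·3)·(3+2·4)+3²·(4-3)²)/(120·4·100000) = 41/4000000 rad
Superposition: θ = Σ θ_i = 26737/288000000 rad ≈ 0.000093 rad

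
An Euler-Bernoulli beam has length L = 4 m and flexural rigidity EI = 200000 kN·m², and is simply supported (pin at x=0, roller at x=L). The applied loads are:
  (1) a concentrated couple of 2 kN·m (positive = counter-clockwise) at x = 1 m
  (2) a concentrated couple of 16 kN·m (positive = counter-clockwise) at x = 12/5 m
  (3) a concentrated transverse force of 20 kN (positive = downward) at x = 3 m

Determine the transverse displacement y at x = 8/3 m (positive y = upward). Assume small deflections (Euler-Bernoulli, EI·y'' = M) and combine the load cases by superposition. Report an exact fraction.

y(8/3) = -38479/405000000 m

Load 1 — applied couple M₀=2 kN·m at a=1 m (b=L-a=3):
  y_1 = (M₀x³/(6L)-M₀(x-a)²/2+C₁x)/EI  [x>a] with C₁=M₀(3b²-L²)/(6L)=11/12 = (2·(8/3)³/(6·4)-2·((8/3)-1)²/2+(11/12)·(8/3))/200000 = 101/16200000 m
Load 2 — applied couple M₀=16 kN·m at a=12/5 m (b=L-a=8/5):
  y_2 = (M₀x³/(6L)-M₀(x-a)²/2+C₁x)/EI  [x>a] with C₁=M₀(3b²-L²)/(6L)=-416/75 = (16·(8/3)³/(6·4)-16·((8/3)-(12/5))²/2+(-416/75)·(8/3))/200000 = -86/6328125 m
Load 3 — point force P=20 kN at a=3 m (b=L-a=1):
  y_3 = -Pbx(L²-b²-x²)/(6LEI)  [x≤a] = -20·1·(8/3)·(4²-1²-(8/3)²)/(6·4·200000) = -71/810000 m
Superposition: y = Σ y_i = -38479/405000000 m ≈ -0.000095 m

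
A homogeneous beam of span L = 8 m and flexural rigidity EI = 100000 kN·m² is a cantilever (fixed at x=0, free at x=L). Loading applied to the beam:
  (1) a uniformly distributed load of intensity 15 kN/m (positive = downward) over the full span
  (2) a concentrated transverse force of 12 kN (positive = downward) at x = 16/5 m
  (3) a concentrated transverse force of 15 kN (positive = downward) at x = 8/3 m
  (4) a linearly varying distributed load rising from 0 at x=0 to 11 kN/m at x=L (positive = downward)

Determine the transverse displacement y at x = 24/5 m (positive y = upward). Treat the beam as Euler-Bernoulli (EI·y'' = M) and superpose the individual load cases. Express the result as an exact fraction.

Load 1 — uniform load w=15 kN/m over full span:
  y_1 = -wx²(x²-4Lx+6L²)/(24EI) = -15·(24/5)²·((24/5)²-4·8·(24/5)+6·8²)/(24·100000) = -14256/390625 m
Load 2 — point force P=12 kN at a=16/5 m (b=L-a=24/5):
  y_2 = -Pa²(3x-a)/(6EI)  [x>a] = -12·(16/5)²·(3·(24/5)-(16/5))/(6·100000) = -896/390625 m
Load 3 — point force P=15 kN at a=8/3 m (b=L-a=16/3):
  y_3 = -Pa²(3x-a)/(6EI)  [x>a] = -15·(8/3)²·(3·(24/5)-(8/3))/(6·100000) = -176/84375 m
Load 4 — triangular load w₀=11 kN/m (0→w₀ over full span):
  y_4 = (w₀Lx³/12-w₀L²x²/6-w₀x⁵/(120L))/EI = (11·8·(24/5)³/12-11·8²·(24/5)²/6-11·(24/5)⁵/(120·8))/100000 = -938256/48828125 m
Superposition: y = Σ y_i = -79220912/1318359375 m ≈ -0.060091 m

y(24/5) = -79220912/1318359375 m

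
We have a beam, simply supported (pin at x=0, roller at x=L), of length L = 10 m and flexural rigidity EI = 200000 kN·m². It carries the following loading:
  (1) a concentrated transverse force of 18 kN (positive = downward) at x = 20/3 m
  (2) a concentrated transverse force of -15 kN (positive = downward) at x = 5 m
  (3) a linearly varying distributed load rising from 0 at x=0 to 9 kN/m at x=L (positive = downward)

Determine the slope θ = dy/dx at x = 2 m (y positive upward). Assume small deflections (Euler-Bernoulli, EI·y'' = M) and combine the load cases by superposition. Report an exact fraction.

θ(2) = -25873/36000000 rad

Load 1 — point force P=18 kN at a=20/3 m (b=L-a=10/3):
  θ_1 = -Pb(L²-b²-3x²)/(6LEI)  [x≤a] = -18·(10/3)·(10²-(10/3)²-3·2²)/(6·10·200000) = -173/450000 rad
Load 2 — point force P=-15 kN at a=5 m (b=L-a=5):
  θ_2 = -Pb(L²-b²-3x²)/(6LEI)  [x≤a] = -(-15)·5·(10²-5²-3·2²)/(6·10·200000) = 63/160000 rad
Load 3 — triangular load w₀=9 kN/m (0→w₀ over full span):
  θ_3 = -w₀(7L⁴-30L²x²+15x⁴)/(360LEI) = -9·(7·10⁴-30·10²·2²+15·2⁴)/(360·10·200000) = -91/125000 rad
Superposition: θ = Σ θ_i = -25873/36000000 rad ≈ -0.000719 rad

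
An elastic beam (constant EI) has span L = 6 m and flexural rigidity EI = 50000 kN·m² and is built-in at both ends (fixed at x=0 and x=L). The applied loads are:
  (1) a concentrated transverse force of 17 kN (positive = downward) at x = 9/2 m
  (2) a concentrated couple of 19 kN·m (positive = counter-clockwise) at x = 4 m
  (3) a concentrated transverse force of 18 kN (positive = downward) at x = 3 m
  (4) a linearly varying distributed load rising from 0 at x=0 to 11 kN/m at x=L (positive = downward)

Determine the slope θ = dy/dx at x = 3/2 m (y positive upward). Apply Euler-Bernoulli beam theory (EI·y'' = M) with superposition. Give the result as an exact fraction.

θ(3/2) = -17989/32000000 rad

Load 1 — point force P=17 kN at a=9/2 m (b=L-a=3/2):
  θ_1 = -Pb²x(2aL-(3a+b)x)/(2L³EI)  [x≤a] = -17·(3/2)²·(3/2)·(2·(9/2)·6-(3·(9/2)+(3/2))·(3/2))/(2·6³·50000) = -1071/12800000 rad
Load 2 — applied couple M₀=19 kN·m at a=4 m (b=L-a=2):
  θ_2 = (R_Ax²/2 - M_Ax)/EI  [x≤a] with R_A=38/9, M_A=19/3 = ((38/9)·(3/2)²/2 - (19/3)·(3/2))/50000 = -19/200000 rad
Load 3 — point force P=18 kN at a=3 m (b=L-a=3):
  θ_3 = -Pb²x(2aL-(3a+b)x)/(2L³EI)  [x≤a] = -18·3²·(3/2)·(2·3·6-(3·3+3)·(3/2))/(2·6³·50000) = -81/400000 rad
Load 4 — triangular load w₀=11 kN/m (0→w₀ over full span):
  θ_4 = -w₀(2x(L-x)(L-2x)(x+2L)+x²(L-x)²)/(120LEI) = -11·(2·(3/2)·(6-(3/2))·(6-2·(3/2))·((3/2)+2·6)+(3/2)²·(6-(3/2))²)/(120·6·50000) = -11583/64000000 rad
Superposition: θ = Σ θ_i = -17989/32000000 rad ≈ -0.000562 rad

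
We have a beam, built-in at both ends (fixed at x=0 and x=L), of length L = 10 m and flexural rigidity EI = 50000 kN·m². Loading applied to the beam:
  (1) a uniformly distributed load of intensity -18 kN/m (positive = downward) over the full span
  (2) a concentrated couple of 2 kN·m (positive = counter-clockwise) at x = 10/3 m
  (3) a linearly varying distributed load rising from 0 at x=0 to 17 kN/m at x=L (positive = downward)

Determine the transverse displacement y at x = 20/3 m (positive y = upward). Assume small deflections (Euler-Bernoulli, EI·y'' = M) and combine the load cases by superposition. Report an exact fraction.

Load 1 — uniform load w=-18 kN/m over full span:
  y_1 = -wx²(L-x)²/(24EI) = -(-18)·(20/3)²·(10-(20/3))²/(24·50000) = 1/135 m
Load 2 — applied couple M₀=2 kN·m at a=10/3 m (b=L-a=20/3):
  y_2 = (R_Ax³/6 - M_Ax²/2 - M₀(x-a)²/2)/EI  [x>a] with R_A=4/15, M_A=0 = ((4/15)·(20/3)³/6 - 0·(20/3)²/2 - 2·((20/3)-(10/3))²/2)/50000 = 1/24300 m
Load 3 — triangular load w₀=17 kN/m (0→w₀ over full span):
  y_3 = -w₀x²(L-x)²(x+2L)/(120LEI) = -17·(20/3)²·(10-(20/3))²·((20/3)+2·10)/(120·10·50000) = -68/18225 m
Superposition: y = Σ y_i = 271/72900 m ≈ 0.003717 m

y(20/3) = 271/72900 m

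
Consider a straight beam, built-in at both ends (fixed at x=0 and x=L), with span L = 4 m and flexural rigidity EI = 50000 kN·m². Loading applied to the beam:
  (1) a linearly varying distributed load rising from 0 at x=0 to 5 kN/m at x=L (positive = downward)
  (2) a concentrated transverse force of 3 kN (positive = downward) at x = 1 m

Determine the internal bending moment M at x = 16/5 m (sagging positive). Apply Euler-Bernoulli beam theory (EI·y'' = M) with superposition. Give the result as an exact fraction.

M(16/5) = -97/1200 kN·m

Load 1 — triangular load w₀=5 kN/m (0→w₀ over full span):
  M_1 = 3w₀Lx/20 - w₀L²/30 - w₀x³/(6L) = 3·5·4·(16/5)/20 - 5·4²/30 - 5·(16/5)³/(6·4) = 8/75 kN·m
Load 2 — point force P=3 kN at a=1 m (b=L-a=3):
  M_2 = Pa²(a+3b)(L-x)/L³ - Pa²b/L²  [x>a] = 3·1²·(1+3·3)·(4-(16/5))/4³ - 3·1²·3/4² = -3/16 kN·m
Superposition: M = Σ M_i = -97/1200 kN·m ≈ -0.080833 kN·m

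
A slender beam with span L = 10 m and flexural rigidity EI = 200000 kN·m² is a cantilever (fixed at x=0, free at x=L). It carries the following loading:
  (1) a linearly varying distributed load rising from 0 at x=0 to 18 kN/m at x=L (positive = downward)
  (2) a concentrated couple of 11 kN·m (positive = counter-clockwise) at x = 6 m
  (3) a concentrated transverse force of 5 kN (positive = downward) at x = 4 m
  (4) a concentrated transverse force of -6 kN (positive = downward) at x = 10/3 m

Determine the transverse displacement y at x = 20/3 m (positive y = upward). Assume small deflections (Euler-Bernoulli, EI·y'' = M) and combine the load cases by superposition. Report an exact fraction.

y(20/3) = -359339/8100000 m

Load 1 — triangular load w₀=18 kN/m (0→w₀ over full span):
  y_1 = (w₀Lx³/12-w₀L²x²/6-w₀x⁵/(120L))/EI = (18·10·(20/3)³/12-18·10²·(20/3)²/6-18·(20/3)⁵/(120·10))/200000 = -92/2025 m
Load 2 — applied couple M₀=11 kN·m at a=6 m (b=L-a=4):
  y_2 = M₀a(2x-a)/(2EI)  [x>a] = 11·6·(2·(20/3)-6)/(2·200000) = 121/100000 m
Load 3 — point force P=5 kN at a=4 m (b=L-a=6):
  y_3 = -Pa²(3x-a)/(6EI)  [x>a] = -5·4²·(3·(20/3)-4)/(6·200000) = -2/1875 m
Load 4 — point force P=-6 kN at a=10/3 m (b=L-a=20/3):
  y_4 = -Pa²(3x-a)/(6EI)  [x>a] = -(-6)·(10/3)²·(3·(20/3)-(10/3))/(6·200000) = 1/1080 m
Superposition: y = Σ y_i = -359339/8100000 m ≈ -0.044363 m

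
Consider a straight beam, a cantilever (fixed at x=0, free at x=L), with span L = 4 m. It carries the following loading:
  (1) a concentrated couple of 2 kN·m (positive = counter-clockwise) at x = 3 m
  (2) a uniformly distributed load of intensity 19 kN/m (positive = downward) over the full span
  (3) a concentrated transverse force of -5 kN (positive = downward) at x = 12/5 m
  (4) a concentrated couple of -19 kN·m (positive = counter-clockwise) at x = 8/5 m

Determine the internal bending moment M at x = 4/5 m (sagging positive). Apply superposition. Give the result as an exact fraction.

M(4/5) = -2657/25 kN·m

Load 1 — applied couple M₀=2 kN·m at a=3 m (b=L-a=1):
  M_1 = M₀  [x≤a] = 2 = 2 kN·m
Load 2 — uniform load w=19 kN/m over full span:
  M_2 = -w(L-x)²/2 = -19·(4-(4/5))²/2 = -2432/25 kN·m
Load 3 — point force P=-5 kN at a=12/5 m (b=L-a=8/5):
  M_3 = -P(a-x)  [x≤a] = -(-5)·((12/5)-(4/5)) = 8 kN·m
Load 4 — applied couple M₀=-19 kN·m at a=8/5 m (b=L-a=12/5):
  M_4 = M₀  [x≤a] = (-19) = -19 kN·m
Superposition: M = Σ M_i = -2657/25 kN·m ≈ -106.280000 kN·m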